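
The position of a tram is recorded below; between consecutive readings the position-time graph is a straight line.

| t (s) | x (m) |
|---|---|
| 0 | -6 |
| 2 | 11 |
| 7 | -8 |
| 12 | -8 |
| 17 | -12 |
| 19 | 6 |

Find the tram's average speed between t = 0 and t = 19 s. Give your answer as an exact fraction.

Average speed = (total path length)/(elapsed time); on a piecewise-linear x-t graph the path length is Σ|Δx|.
0–2 s: |Δx| = |11 − -6| = 17 m
2–7 s: |Δx| = |-8 − 11| = 19 m
7–12 s: |Δx| = |-8 − -8| = 0 m
12–17 s: |Δx| = |-12 − -8| = 4 m
17–19 s: |Δx| = |6 − -12| = 18 m
Total path = 58 m; average speed = 58/19 = 58/19 m/s.

58/19 m/s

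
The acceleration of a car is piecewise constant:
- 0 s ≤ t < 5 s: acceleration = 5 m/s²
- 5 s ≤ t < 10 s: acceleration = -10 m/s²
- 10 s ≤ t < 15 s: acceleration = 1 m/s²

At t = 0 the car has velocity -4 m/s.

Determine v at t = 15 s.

Δv equals the area under the a-t graph; then v = v₀ + Δv.
0–5 s: 5 × 5 = 25 m/s
5–10 s: -10 × 5 = -50 m/s
10–15 s: 1 × 5 = 5 m/s
Δv = -20 m/s, so v(15) = -4 + (-20) = -24 m/s.

-24 m/s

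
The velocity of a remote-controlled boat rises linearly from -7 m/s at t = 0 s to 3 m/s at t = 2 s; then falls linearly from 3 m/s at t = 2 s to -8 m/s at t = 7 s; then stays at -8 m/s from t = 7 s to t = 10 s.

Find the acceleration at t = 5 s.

-2.2 m/s²

Acceleration is the slope of the v-t graph on 2–7 s: (-8 − 3)/(7 − 2) = -2.2 m/s².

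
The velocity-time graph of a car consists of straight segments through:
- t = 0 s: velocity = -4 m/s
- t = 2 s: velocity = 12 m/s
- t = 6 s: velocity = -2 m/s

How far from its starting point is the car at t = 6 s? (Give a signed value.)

28 m

Net displacement equals the area under the velocity-time graph (areas below the axis count negative).
0–2 s: ½(-4 + 12)(2) = 8 m
2–6 s: ½(12 + -2)(4) = 20 m
Net displacement = 28 m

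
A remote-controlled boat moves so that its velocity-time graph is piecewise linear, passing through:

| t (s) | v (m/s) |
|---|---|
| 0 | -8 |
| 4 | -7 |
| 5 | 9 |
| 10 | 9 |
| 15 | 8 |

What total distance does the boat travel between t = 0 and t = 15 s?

Total distance travelled is ∫|v| dt — sum the magnitudes of each area piece.
0–4 s: |½(-8 + -7)(4)| = 30 m
4–5 s: v = 0 at t = 4.4375 s; triangle areas 1.53125 + 2.53125 = 4.0625 m
5–10 s: |9| × 5 = 45 m
10–15 s: |½(9 + 8)(5)| = 42.5 m
Total distance = 121.5625 m

121.5625 m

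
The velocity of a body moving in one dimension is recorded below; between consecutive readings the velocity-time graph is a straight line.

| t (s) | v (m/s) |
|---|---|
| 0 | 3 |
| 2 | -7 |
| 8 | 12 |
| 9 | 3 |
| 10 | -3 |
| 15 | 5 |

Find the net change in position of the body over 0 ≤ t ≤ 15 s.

Net displacement equals the area under the velocity-time graph (areas below the axis count negative).
0–2 s: ½(3 + -7)(2) = -4 m
2–8 s: ½(-7 + 12)(6) = 15 m
8–9 s: ½(12 + 3)(1) = 7.5 m
9–10 s: ½(3 + -3)(1) = 0 m
10–15 s: ½(-3 + 5)(5) = 5 m
Net displacement = 23.5 m

23.5 m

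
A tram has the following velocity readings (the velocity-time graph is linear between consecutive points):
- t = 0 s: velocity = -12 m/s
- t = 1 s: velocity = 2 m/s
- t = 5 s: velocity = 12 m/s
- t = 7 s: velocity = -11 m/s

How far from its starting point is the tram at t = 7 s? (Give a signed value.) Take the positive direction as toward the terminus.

24 m

Displacement is the signed area under the v-t curve.
0–1 s: ½(-12 + 2)(1) = -5 m
1–5 s: ½(2 + 12)(4) = 28 m
5–7 s: ½(12 + -11)(2) = 1 m
Net displacement = 24 m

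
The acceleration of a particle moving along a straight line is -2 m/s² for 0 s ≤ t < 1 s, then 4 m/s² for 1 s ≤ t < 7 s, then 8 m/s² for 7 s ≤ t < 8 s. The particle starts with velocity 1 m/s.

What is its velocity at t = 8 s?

31 m/s

Δv equals the area under the a-t graph; then v = v₀ + Δv.
0–1 s: -2 × 1 = -2 m/s
1–7 s: 4 × 6 = 24 m/s
7–8 s: 8 × 1 = 8 m/s
Δv = 30 m/s, so v(8) = 1 + (30) = 31 m/s.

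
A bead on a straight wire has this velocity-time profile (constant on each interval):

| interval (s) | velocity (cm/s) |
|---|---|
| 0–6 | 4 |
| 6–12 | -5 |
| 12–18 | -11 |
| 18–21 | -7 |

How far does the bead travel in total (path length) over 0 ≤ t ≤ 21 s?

141 cm

Distance (not displacement) is the total path length: add the absolute areas under v-t.
0–6 s: |4| × 6 = 24 cm
6–12 s: |-5| × 6 = 30 cm
12–18 s: |-11| × 6 = 66 cm
18–21 s: |-7| × 3 = 21 cm
Total distance = 141 cm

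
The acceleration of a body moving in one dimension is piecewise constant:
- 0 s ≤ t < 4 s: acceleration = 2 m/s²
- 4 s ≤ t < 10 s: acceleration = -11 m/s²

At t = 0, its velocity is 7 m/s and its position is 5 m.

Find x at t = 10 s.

On each constant-a segment, Δv = aΔt and Δx = v₀Δt + ½aΔt²; chain segment to segment.
0–4 s: v starts 7 m/s; Δx = 7·4 + ½·2·4² = 44 m; v ends 15 m/s.
4–10 s: v starts 15 m/s; Δx = 15·6 + ½·-11·6² = -108 m; v ends -51 m/s.
x(10) = 5 + Σ Δx = -59 m.

-59 m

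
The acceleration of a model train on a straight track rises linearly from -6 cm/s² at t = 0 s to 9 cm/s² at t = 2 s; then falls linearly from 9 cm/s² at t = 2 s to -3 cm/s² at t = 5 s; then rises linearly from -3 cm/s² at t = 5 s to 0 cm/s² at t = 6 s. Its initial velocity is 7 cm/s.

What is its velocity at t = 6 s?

Δv equals the area under the a-t graph; then v = v₀ + Δv.
0–2 s: ½(-6 + 9)(2) = 3 cm/s
2–5 s: ½(9 + -3)(3) = 9 cm/s
5–6 s: ½(-3 + 0)(1) = -1.5 cm/s
Δv = 10.5 cm/s, so v(6) = 7 + (10.5) = 17.5 cm/s.

17.5 cm/s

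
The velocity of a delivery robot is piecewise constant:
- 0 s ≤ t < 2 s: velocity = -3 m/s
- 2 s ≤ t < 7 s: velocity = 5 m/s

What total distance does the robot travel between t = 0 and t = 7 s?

Total distance travelled is ∫|v| dt — sum the magnitudes of each area piece.
0–2 s: |-3| × 2 = 6 m
2–7 s: |5| × 5 = 25 m
Total distance = 31 m

31 m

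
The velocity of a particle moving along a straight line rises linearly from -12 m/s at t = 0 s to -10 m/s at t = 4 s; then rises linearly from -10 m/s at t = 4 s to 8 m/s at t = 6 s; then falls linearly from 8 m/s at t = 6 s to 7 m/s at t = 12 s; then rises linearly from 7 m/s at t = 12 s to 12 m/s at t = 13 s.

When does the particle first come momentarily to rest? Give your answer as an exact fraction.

v changes sign on 4–6 s (from -10 to 8); the graph is linear there, so v = 0 at t = 4 + (10)·(6 − 4)/(8 − -10) = 46/9 s.

t = 46/9 s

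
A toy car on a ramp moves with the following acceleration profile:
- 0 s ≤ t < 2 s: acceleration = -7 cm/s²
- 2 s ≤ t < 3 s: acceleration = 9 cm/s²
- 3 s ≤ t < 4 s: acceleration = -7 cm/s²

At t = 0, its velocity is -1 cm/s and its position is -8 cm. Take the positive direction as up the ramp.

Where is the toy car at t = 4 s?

-44 cm

On each constant-a segment, Δv = aΔt and Δx = v₀Δt + ½aΔt²; chain segment to segment.
0–2 s: v starts -1 cm/s; Δx = -1·2 + ½·-7·2² = -16 cm; v ends -15 cm/s.
2–3 s: v starts -15 cm/s; Δx = -15·1 + ½·9·1² = -10.5 cm; v ends -6 cm/s.
3–4 s: v starts -6 cm/s; Δx = -6·1 + ½·-7·1² = -9.5 cm; v ends -13 cm/s.
x(4) = -8 + Σ Δx = -44 cm.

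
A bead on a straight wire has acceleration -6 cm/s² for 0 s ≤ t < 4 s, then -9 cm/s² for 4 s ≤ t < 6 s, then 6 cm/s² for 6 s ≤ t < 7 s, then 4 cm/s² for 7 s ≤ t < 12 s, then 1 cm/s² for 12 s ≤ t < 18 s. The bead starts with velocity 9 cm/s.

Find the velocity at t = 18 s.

Δv equals the area under the a-t graph; then v = v₀ + Δv.
0–4 s: -6 × 4 = -24 cm/s
4–6 s: -9 × 2 = -18 cm/s
6–7 s: 6 × 1 = 6 cm/s
7–12 s: 4 × 5 = 20 cm/s
12–18 s: 1 × 6 = 6 cm/s
Δv = -10 cm/s, so v(18) = 9 + (-10) = -1 cm/s.

-1 cm/s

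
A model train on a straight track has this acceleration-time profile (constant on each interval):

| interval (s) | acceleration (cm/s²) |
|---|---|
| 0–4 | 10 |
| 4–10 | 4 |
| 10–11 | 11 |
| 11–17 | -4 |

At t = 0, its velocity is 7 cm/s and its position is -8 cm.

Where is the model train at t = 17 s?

On each constant-a segment, Δv = aΔt and Δx = v₀Δt + ½aΔt²; chain segment to segment.
0–4 s: v starts 7 cm/s; Δx = 7·4 + ½·10·4² = 108 cm; v ends 47 cm/s.
4–10 s: v starts 47 cm/s; Δx = 47·6 + ½·4·6² = 354 cm; v ends 71 cm/s.
10–11 s: v starts 71 cm/s; Δx = 71·1 + ½·11·1² = 76.5 cm; v ends 82 cm/s.
11–17 s: v starts 82 cm/s; Δx = 82·6 + ½·-4·6² = 420 cm; v ends 58 cm/s.
x(17) = -8 + Σ Δx = 950.5 cm.

950.5 cm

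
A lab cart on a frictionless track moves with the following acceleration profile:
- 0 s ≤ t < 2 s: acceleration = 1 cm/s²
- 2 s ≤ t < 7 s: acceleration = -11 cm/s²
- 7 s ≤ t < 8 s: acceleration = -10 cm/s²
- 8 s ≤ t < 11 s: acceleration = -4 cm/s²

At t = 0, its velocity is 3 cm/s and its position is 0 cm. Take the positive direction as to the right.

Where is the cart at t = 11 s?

On each constant-a segment, Δv = aΔt and Δx = v₀Δt + ½aΔt²; chain segment to segment.
0–2 s: v starts 3 cm/s; Δx = 3·2 + ½·1·2² = 8 cm; v ends 5 cm/s.
2–7 s: v starts 5 cm/s; Δx = 5·5 + ½·-11·5² = -112.5 cm; v ends -50 cm/s.
7–8 s: v starts -50 cm/s; Δx = -50·1 + ½·-10·1² = -55 cm; v ends -60 cm/s.
8–11 s: v starts -60 cm/s; Δx = -60·3 + ½·-4·3² = -198 cm; v ends -72 cm/s.
x(11) = 0 + Σ Δx = -357.5 cm.

-357.5 cm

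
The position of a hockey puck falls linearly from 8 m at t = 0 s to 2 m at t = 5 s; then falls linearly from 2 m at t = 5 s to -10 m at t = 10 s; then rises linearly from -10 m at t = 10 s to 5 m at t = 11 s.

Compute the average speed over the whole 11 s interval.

Average speed = (total path length)/(elapsed time); on a piecewise-linear x-t graph the path length is Σ|Δx|.
0–5 s: |Δx| = |2 − 8| = 6 m
5–10 s: |Δx| = |-10 − 2| = 12 m
10–11 s: |Δx| = |5 − -10| = 15 m
Total path = 33 m; average speed = 33/11 = 3 m/s.

3 m/s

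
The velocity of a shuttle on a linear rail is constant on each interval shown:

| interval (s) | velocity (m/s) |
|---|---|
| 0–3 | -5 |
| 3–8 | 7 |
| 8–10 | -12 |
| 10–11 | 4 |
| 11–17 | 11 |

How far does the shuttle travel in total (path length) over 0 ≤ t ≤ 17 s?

144 m

Total distance travelled is ∫|v| dt — sum the magnitudes of each area piece.
0–3 s: |-5| × 3 = 15 m
3–8 s: |7| × 5 = 35 m
8–10 s: |-12| × 2 = 24 m
10–11 s: |4| × 1 = 4 m
11–17 s: |11| × 6 = 66 m
Total distance = 144 m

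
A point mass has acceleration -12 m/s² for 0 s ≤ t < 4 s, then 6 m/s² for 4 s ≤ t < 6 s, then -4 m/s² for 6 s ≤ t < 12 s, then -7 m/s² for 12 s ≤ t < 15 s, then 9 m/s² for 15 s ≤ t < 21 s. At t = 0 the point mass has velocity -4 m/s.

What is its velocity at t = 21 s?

Δv equals the area under the a-t graph; then v = v₀ + Δv.
0–4 s: -12 × 4 = -48 m/s
4–6 s: 6 × 2 = 12 m/s
6–12 s: -4 × 6 = -24 m/s
12–15 s: -7 × 3 = -21 m/s
15–21 s: 9 × 6 = 54 m/s
Δv = -27 m/s, so v(21) = -4 + (-27) = -31 m/s.

-31 m/s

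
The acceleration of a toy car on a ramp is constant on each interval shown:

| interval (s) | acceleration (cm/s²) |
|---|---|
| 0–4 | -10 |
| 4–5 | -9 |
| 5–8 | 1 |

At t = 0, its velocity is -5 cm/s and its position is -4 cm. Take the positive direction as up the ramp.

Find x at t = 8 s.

On each constant-a segment, Δv = aΔt and Δx = v₀Δt + ½aΔt²; chain segment to segment.
0–4 s: v starts -5 cm/s; Δx = -5·4 + ½·-10·4² = -100 cm; v ends -45 cm/s.
4–5 s: v starts -45 cm/s; Δx = -45·1 + ½·-9·1² = -49.5 cm; v ends -54 cm/s.
5–8 s: v starts -54 cm/s; Δx = -54·3 + ½·1·3² = -157.5 cm; v ends -51 cm/s.
x(8) = -4 + Σ Δx = -311 cm.

-311 cm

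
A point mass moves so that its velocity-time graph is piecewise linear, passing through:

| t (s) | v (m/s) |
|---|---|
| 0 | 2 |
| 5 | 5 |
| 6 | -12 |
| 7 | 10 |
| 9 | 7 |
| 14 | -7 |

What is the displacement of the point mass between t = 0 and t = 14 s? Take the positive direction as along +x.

30 m

Net displacement equals the area under the velocity-time graph (areas below the axis count negative).
0–5 s: ½(2 + 5)(5) = 17.5 m
5–6 s: ½(5 + -12)(1) = -3.5 m
6–7 s: ½(-12 + 10)(1) = -1 m
7–9 s: ½(10 + 7)(2) = 17 m
9–14 s: ½(7 + -7)(5) = 0 m
Net displacement = 30 m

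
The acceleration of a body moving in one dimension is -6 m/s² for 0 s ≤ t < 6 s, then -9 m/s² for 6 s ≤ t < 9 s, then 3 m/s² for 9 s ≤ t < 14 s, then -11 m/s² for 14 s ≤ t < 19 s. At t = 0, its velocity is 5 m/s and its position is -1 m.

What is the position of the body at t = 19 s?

-817.5 m

On each constant-a segment, Δv = aΔt and Δx = v₀Δt + ½aΔt²; chain segment to segment.
0–6 s: v starts 5 m/s; Δx = 5·6 + ½·-6·6² = -78 m; v ends -31 m/s.
6–9 s: v starts -31 m/s; Δx = -31·3 + ½·-9·3² = -133.5 m; v ends -58 m/s.
9–14 s: v starts -58 m/s; Δx = -58·5 + ½·3·5² = -252.5 m; v ends -43 m/s.
14–19 s: v starts -43 m/s; Δx = -43·5 + ½·-11·5² = -352.5 m; v ends -98 m/s.
x(19) = -1 + Σ Δx = -817.5 m.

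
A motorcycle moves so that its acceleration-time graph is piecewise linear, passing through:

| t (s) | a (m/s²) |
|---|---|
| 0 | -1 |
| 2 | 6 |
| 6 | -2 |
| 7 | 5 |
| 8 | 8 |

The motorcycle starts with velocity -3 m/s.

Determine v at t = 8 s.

18 m/s

Δv equals the area under the a-t graph; then v = v₀ + Δv.
0–2 s: ½(-1 + 6)(2) = 5 m/s
2–6 s: ½(6 + -2)(4) = 8 m/s
6–7 s: ½(-2 + 5)(1) = 1.5 m/s
7–8 s: ½(5 + 8)(1) = 6.5 m/s
Δv = 21 m/s, so v(8) = -3 + (21) = 18 m/s.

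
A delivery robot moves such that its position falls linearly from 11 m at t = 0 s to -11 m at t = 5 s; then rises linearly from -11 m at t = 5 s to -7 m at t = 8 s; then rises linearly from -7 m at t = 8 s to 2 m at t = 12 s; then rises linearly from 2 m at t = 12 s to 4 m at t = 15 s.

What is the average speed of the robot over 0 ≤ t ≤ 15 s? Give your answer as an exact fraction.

Average speed = (total path length)/(elapsed time); on a piecewise-linear x-t graph the path length is Σ|Δx|.
0–5 s: |Δx| = |-11 − 11| = 22 m
5–8 s: |Δx| = |-7 − -11| = 4 m
8–12 s: |Δx| = |2 − -7| = 9 m
12–15 s: |Δx| = |4 − 2| = 2 m
Total path = 37 m; average speed = 37/15 = 37/15 m/s.

37/15 m/s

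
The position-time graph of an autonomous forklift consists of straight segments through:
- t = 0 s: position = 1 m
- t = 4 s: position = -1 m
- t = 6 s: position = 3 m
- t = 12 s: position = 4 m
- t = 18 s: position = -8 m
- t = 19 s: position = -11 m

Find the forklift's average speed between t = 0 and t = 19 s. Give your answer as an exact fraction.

22/19 m/s

Average speed = (total path length)/(elapsed time); on a piecewise-linear x-t graph the path length is Σ|Δx|.
0–4 s: |Δx| = |-1 − 1| = 2 m
4–6 s: |Δx| = |3 − -1| = 4 m
6–12 s: |Δx| = |4 − 3| = 1 m
12–18 s: |Δx| = |-8 − 4| = 12 m
18–19 s: |Δx| = |-11 − -8| = 3 m
Total path = 22 m; average speed = 22/19 = 22/19 m/s.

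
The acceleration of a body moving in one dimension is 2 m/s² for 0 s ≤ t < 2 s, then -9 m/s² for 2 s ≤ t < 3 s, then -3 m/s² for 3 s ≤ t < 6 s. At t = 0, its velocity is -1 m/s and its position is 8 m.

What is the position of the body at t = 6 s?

-23 m

On each constant-a segment, Δv = aΔt and Δx = v₀Δt + ½aΔt²; chain segment to segment.
0–2 s: v starts -1 m/s; Δx = -1·2 + ½·2·2² = 2 m; v ends 3 m/s.
2–3 s: v starts 3 m/s; Δx = 3·1 + ½·-9·1² = -1.5 m; v ends -6 m/s.
3–6 s: v starts -6 m/s; Δx = -6·3 + ½·-3·3² = -31.5 m; v ends -15 m/s.
x(6) = 8 + Σ Δx = -23 m.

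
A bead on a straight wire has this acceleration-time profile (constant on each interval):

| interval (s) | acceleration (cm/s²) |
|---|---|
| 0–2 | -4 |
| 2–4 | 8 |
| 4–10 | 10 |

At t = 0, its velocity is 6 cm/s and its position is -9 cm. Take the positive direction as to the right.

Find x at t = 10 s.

271 cm

On each constant-a segment, Δv = aΔt and Δx = v₀Δt + ½aΔt²; chain segment to segment.
0–2 s: v starts 6 cm/s; Δx = 6·2 + ½·-4·2² = 4 cm; v ends -2 cm/s.
2–4 s: v starts -2 cm/s; Δx = -2·2 + ½·8·2² = 12 cm; v ends 14 cm/s.
4–10 s: v starts 14 cm/s; Δx = 14·6 + ½·10·6² = 264 cm; v ends 74 cm/s.
x(10) = -9 + Σ Δx = 271 cm.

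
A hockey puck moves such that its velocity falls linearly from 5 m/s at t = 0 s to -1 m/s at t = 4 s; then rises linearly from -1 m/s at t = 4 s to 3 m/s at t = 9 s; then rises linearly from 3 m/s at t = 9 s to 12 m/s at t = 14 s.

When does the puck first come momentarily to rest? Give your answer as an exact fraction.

t = 10/3 s

v changes sign on 0–4 s (from 5 to -1); the graph is linear there, so v = 0 at t = 0 + (-5)·(4 − 0)/(-1 − 5) = 10/3 s.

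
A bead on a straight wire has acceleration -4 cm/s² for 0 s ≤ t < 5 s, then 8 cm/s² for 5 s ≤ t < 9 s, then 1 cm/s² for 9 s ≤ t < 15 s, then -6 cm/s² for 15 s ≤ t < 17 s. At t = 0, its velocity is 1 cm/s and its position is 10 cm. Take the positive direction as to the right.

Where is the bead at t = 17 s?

75 cm

On each constant-a segment, Δv = aΔt and Δx = v₀Δt + ½aΔt²; chain segment to segment.
0–5 s: v starts 1 cm/s; Δx = 1·5 + ½·-4·5² = -45 cm; v ends -19 cm/s.
5–9 s: v starts -19 cm/s; Δx = -19·4 + ½·8·4² = -12 cm; v ends 13 cm/s.
9–15 s: v starts 13 cm/s; Δx = 13·6 + ½·1·6² = 96 cm; v ends 19 cm/s.
15–17 s: v starts 19 cm/s; Δx = 19·2 + ½·-6·2² = 26 cm; v ends 7 cm/s.
x(17) = 10 + Σ Δx = 75 cm.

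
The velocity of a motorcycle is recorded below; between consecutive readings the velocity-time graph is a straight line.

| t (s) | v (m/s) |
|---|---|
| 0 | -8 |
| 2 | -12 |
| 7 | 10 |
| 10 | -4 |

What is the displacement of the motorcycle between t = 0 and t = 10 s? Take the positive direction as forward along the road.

-16 m

Displacement is the signed area under the v-t curve.
0–2 s: ½(-8 + -12)(2) = -20 m
2–7 s: ½(-12 + 10)(5) = -5 m
7–10 s: ½(10 + -4)(3) = 9 m
Net displacement = -16 m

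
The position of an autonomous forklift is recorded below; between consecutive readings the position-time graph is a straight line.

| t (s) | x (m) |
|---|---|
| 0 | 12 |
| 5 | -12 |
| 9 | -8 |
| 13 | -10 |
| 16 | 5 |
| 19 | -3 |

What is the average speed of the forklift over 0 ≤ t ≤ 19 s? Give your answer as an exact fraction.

Average speed = (total path length)/(elapsed time); on a piecewise-linear x-t graph the path length is Σ|Δx|.
0–5 s: |Δx| = |-12 − 12| = 24 m
5–9 s: |Δx| = |-8 − -12| = 4 m
9–13 s: |Δx| = |-10 − -8| = 2 m
13–16 s: |Δx| = |5 − -10| = 15 m
16–19 s: |Δx| = |-3 − 5| = 8 m
Total path = 53 m; average speed = 53/19 = 53/19 m/s.

53/19 m/s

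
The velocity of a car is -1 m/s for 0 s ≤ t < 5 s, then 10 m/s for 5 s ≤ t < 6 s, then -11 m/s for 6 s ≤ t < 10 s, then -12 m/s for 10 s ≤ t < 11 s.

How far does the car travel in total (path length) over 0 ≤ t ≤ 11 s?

71 m

Distance (not displacement) is the total path length: add the absolute areas under v-t.
0–5 s: |-1| × 5 = 5 m
5–6 s: |10| × 1 = 10 m
6–10 s: |-11| × 4 = 44 m
10–11 s: |-12| × 1 = 12 m
Total distance = 71 m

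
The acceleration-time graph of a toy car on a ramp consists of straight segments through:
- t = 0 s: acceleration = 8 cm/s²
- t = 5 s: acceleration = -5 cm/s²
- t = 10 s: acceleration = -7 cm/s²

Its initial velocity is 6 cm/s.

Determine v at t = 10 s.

Δv equals the area under the a-t graph; then v = v₀ + Δv.
0–5 s: ½(8 + -5)(5) = 7.5 cm/s
5–10 s: ½(-5 + -7)(5) = -30 cm/s
Δv = -22.5 cm/s, so v(10) = 6 + (-22.5) = -16.5 cm/s.

-16.5 cm/s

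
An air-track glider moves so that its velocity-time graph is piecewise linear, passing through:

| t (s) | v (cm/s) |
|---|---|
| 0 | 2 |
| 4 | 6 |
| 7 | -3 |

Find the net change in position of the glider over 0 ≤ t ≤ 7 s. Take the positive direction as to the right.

Net displacement equals the area under the velocity-time graph (areas below the axis count negative).
0–4 s: ½(2 + 6)(4) = 16 cm
4–7 s: ½(6 + -3)(3) = 4.5 cm
Net displacement = 20.5 cm

20.5 cm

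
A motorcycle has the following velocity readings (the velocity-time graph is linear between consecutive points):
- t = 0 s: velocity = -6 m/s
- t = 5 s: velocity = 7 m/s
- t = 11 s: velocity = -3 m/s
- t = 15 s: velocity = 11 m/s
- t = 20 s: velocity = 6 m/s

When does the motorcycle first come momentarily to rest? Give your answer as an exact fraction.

t = 30/13 s

v changes sign on 0–5 s (from -6 to 7); the graph is linear there, so v = 0 at t = 0 + (6)·(5 − 0)/(7 − -6) = 30/13 s.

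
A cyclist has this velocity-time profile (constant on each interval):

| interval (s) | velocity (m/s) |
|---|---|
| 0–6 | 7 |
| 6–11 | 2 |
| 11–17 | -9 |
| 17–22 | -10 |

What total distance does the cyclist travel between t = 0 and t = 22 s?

Distance (not displacement) is the total path length: add the absolute areas under v-t.
0–6 s: |7| × 6 = 42 m
6–11 s: |2| × 5 = 10 m
11–17 s: |-9| × 6 = 54 m
17–22 s: |-10| × 5 = 50 m
Total distance = 156 m

156 m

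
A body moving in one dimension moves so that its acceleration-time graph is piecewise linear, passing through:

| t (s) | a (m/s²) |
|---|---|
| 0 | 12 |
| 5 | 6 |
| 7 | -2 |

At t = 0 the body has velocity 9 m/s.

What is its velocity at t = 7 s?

Δv equals the area under the a-t graph; then v = v₀ + Δv.
0–5 s: ½(12 + 6)(5) = 45 m/s
5–7 s: ½(6 + -2)(2) = 4 m/s
Δv = 49 m/s, so v(7) = 9 + (49) = 58 m/s.

58 m/s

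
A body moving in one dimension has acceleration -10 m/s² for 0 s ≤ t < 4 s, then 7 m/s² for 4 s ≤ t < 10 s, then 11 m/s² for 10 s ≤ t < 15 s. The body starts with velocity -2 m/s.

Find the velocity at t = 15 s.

55 m/s

Δv equals the area under the a-t graph; then v = v₀ + Δv.
0–4 s: -10 × 4 = -40 m/s
4–10 s: 7 × 6 = 42 m/s
10–15 s: 11 × 5 = 55 m/s
Δv = 57 m/s, so v(15) = -2 + (57) = 55 m/s.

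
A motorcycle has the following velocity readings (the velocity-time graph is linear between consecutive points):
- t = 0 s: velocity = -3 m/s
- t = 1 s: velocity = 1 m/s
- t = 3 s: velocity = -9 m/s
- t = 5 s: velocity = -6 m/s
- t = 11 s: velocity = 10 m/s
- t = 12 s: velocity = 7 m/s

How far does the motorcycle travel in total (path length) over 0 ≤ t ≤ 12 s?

58.45 m

Total distance travelled is ∫|v| dt — sum the magnitudes of each area piece.
0–1 s: v = 0 at t = 0.75 s; triangle areas 1.125 + 0.125 = 1.25 m
1–3 s: v = 0 at t = 1.2 s; triangle areas 0.1 + 8.1 = 8.2 m
3–5 s: |½(-9 + -6)(2)| = 15 m
5–11 s: v = 0 at t = 7.25 s; triangle areas 6.75 + 18.75 = 25.5 m
11–12 s: |½(10 + 7)(1)| = 8.5 m
Total distance = 58.45 m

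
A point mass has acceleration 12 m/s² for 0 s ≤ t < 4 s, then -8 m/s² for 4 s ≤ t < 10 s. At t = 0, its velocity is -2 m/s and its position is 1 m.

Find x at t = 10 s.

On each constant-a segment, Δv = aΔt and Δx = v₀Δt + ½aΔt²; chain segment to segment.
0–4 s: v starts -2 m/s; Δx = -2·4 + ½·12·4² = 88 m; v ends 46 m/s.
4–10 s: v starts 46 m/s; Δx = 46·6 + ½·-8·6² = 132 m; v ends -2 m/s.
x(10) = 1 + Σ Δx = 221 m.

221 m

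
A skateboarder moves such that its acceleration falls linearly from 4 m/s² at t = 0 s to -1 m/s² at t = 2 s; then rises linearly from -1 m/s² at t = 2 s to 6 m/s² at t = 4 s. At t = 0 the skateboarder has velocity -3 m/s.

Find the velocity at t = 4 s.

5 m/s

Δv equals the area under the a-t graph; then v = v₀ + Δv.
0–2 s: ½(4 + -1)(2) = 3 m/s
2–4 s: ½(-1 + 6)(2) = 5 m/s
Δv = 8 m/s, so v(4) = -3 + (8) = 5 m/s.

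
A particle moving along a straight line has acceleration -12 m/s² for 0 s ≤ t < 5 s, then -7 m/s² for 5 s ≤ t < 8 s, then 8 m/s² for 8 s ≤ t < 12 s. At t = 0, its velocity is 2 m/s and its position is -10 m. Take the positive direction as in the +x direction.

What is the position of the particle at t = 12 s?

-607.5 m

On each constant-a segment, Δv = aΔt and Δx = v₀Δt + ½aΔt²; chain segment to segment.
0–5 s: v starts 2 m/s; Δx = 2·5 + ½·-12·5² = -140 m; v ends -58 m/s.
5–8 s: v starts -58 m/s; Δx = -58·3 + ½·-7·3² = -205.5 m; v ends -79 m/s.
8–12 s: v starts -79 m/s; Δx = -79·4 + ½·8·4² = -252 m; v ends -47 m/s.
x(12) = -10 + Σ Δx = -607.5 m.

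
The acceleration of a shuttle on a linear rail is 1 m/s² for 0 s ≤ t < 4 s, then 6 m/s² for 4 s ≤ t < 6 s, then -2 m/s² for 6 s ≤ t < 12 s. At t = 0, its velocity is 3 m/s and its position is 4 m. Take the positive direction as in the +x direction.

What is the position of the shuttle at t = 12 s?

On each constant-a segment, Δv = aΔt and Δx = v₀Δt + ½aΔt²; chain segment to segment.
0–4 s: v starts 3 m/s; Δx = 3·4 + ½·1·4² = 20 m; v ends 7 m/s.
4–6 s: v starts 7 m/s; Δx = 7·2 + ½·6·2² = 26 m; v ends 19 m/s.
6–12 s: v starts 19 m/s; Δx = 19·6 + ½·-2·6² = 78 m; v ends 7 m/s.
x(12) = 4 + Σ Δx = 128 m.

128 m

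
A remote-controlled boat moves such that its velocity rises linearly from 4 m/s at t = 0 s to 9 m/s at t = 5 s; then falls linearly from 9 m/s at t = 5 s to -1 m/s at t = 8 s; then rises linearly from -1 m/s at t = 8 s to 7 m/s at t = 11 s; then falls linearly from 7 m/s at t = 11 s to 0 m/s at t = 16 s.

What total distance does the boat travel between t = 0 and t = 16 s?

71.675 m

Distance (not displacement) is the total path length: add the absolute areas under v-t.
0–5 s: |½(4 + 9)(5)| = 32.5 m
5–8 s: v = 0 at t = 7.7 s; triangle areas 12.15 + 0.15 = 12.3 m
8–11 s: v = 0 at t = 8.375 s; triangle areas 0.1875 + 9.1875 = 9.375 m
11–16 s: |½(7 + 0)(5)| = 17.5 m
Total distance = 71.675 m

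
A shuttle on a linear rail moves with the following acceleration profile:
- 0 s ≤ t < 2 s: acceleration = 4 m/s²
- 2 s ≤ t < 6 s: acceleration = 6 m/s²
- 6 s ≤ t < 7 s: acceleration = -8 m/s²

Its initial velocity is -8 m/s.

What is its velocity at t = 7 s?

Δv equals the area under the a-t graph; then v = v₀ + Δv.
0–2 s: 4 × 2 = 8 m/s
2–6 s: 6 × 4 = 24 m/s
6–7 s: -8 × 1 = -8 m/s
Δv = 24 m/s, so v(7) = -8 + (24) = 16 m/s.

16 m/s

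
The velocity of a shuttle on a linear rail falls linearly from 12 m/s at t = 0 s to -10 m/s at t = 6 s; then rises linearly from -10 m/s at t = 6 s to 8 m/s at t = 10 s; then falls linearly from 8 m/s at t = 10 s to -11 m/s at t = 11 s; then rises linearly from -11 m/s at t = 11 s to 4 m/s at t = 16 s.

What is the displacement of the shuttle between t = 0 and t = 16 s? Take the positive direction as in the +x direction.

-17 m

Displacement is the signed area under the v-t curve.
0–6 s: ½(12 + -10)(6) = 6 m
6–10 s: ½(-10 + 8)(4) = -4 m
10–11 s: ½(8 + -11)(1) = -1.5 m
11–16 s: ½(-11 + 4)(5) = -17.5 m
Net displacement = -17 m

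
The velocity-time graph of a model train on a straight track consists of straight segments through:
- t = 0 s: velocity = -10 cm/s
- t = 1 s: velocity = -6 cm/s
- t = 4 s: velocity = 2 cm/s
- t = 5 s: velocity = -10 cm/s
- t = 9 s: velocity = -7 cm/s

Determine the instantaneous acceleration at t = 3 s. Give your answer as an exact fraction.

Acceleration is the slope of the v-t graph on 1–4 s: (2 − -6)/(4 − 1) = 8/3 cm/s².

8/3 cm/s²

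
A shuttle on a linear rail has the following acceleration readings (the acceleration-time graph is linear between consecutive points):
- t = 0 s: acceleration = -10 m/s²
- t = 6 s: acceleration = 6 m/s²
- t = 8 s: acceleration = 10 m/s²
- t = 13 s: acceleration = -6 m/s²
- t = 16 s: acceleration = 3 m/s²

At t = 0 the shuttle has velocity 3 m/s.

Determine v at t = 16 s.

Δv equals the area under the a-t graph; then v = v₀ + Δv.
0–6 s: ½(-10 + 6)(6) = -12 m/s
6–8 s: ½(6 + 10)(2) = 16 m/s
8–13 s: ½(10 + -6)(5) = 10 m/s
13–16 s: ½(-6 + 3)(3) = -4.5 m/s
Δv = 9.5 m/s, so v(16) = 3 + (9.5) = 12.5 m/s.

12.5 m/s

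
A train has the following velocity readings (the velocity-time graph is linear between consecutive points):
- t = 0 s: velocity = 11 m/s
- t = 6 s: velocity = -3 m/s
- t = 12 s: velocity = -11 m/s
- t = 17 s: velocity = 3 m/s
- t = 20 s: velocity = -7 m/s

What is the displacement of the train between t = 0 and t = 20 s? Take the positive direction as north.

Net displacement equals the area under the velocity-time graph (areas below the axis count negative).
0–6 s: ½(11 + -3)(6) = 24 m
6–12 s: ½(-3 + -11)(6) = -42 m
12–17 s: ½(-11 + 3)(5) = -20 m
17–20 s: ½(3 + -7)(3) = -6 m
Net displacement = -44 m

-44 m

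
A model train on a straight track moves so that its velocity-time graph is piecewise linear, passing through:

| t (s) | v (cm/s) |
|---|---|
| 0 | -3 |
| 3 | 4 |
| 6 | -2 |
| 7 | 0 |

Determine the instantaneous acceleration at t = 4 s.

-2 cm/s²

Acceleration is the slope of the v-t graph on 3–6 s: (-2 − 4)/(6 − 3) = -2 cm/s².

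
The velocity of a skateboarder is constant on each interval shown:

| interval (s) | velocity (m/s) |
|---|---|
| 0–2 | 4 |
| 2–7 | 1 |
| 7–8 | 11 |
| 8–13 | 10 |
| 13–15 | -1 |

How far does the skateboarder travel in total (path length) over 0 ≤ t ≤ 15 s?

Total distance travelled is ∫|v| dt — sum the magnitudes of each area piece.
0–2 s: |4| × 2 = 8 m
2–7 s: |1| × 5 = 5 m
7–8 s: |11| × 1 = 11 m
8–13 s: |10| × 5 = 50 m
13–15 s: |-1| × 2 = 2 m
Total distance = 76 m

76 m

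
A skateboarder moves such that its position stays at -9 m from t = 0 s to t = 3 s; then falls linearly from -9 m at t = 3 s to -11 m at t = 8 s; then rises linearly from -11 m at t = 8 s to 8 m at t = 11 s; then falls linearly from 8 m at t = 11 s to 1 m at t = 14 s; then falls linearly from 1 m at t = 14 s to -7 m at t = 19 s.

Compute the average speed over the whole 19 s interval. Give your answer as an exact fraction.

36/19 m/s

Average speed = (total path length)/(elapsed time); on a piecewise-linear x-t graph the path length is Σ|Δx|.
0–3 s: |Δx| = |-9 − -9| = 0 m
3–8 s: |Δx| = |-11 − -9| = 2 m
8–11 s: |Δx| = |8 − -11| = 19 m
11–14 s: |Δx| = |1 − 8| = 7 m
14–19 s: |Δx| = |-7 − 1| = 8 m
Total path = 36 m; average speed = 36/19 = 36/19 m/s.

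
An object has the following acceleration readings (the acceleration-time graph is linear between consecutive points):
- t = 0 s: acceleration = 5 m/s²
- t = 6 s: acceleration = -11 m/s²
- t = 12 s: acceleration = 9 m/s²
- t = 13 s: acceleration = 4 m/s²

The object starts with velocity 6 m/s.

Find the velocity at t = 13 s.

Δv equals the area under the a-t graph; then v = v₀ + Δv.
0–6 s: ½(5 + -11)(6) = -18 m/s
6–12 s: ½(-11 + 9)(6) = -6 m/s
12–13 s: ½(9 + 4)(1) = 6.5 m/s
Δv = -17.5 m/s, so v(13) = 6 + (-17.5) = -11.5 m/s.

-11.5 m/s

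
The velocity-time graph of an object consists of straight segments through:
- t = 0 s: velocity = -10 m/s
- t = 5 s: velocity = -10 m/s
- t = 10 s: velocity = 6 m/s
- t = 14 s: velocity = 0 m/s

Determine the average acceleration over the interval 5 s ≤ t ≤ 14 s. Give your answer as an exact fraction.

10/9 m/s²

Average acceleration = Δv/Δt = (0 − -10)/(14 − 5) = 10/9 m/s².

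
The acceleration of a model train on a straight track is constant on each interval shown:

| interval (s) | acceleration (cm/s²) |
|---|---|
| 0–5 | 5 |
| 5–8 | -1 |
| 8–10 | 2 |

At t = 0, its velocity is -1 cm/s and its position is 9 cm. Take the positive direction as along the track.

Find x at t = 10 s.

180 cm

On each constant-a segment, Δv = aΔt and Δx = v₀Δt + ½aΔt²; chain segment to segment.
0–5 s: v starts -1 cm/s; Δx = -1·5 + ½·5·5² = 57.5 cm; v ends 24 cm/s.
5–8 s: v starts 24 cm/s; Δx = 24·3 + ½·-1·3² = 67.5 cm; v ends 21 cm/s.
8–10 s: v starts 21 cm/s; Δx = 21·2 + ½·2·2² = 46 cm; v ends 25 cm/s.
x(10) = 9 + Σ Δx = 180 cm.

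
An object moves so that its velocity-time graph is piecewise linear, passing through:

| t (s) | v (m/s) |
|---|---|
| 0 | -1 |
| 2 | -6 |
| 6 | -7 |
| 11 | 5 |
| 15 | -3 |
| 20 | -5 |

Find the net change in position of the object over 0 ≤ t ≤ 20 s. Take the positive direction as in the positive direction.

-54 m

Displacement is the signed area under the v-t curve.
0–2 s: ½(-1 + -6)(2) = -7 m
2–6 s: ½(-6 + -7)(4) = -26 m
6–11 s: ½(-7 + 5)(5) = -5 m
11–15 s: ½(5 + -3)(4) = 4 m
15–20 s: ½(-3 + -5)(5) = -20 m
Net displacement = -54 m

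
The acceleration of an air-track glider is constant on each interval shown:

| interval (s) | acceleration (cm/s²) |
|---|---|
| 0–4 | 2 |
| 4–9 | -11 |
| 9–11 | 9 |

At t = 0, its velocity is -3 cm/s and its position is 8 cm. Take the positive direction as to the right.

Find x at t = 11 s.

On each constant-a segment, Δv = aΔt and Δx = v₀Δt + ½aΔt²; chain segment to segment.
0–4 s: v starts -3 cm/s; Δx = -3·4 + ½·2·4² = 4 cm; v ends 5 cm/s.
4–9 s: v starts 5 cm/s; Δx = 5·5 + ½·-11·5² = -112.5 cm; v ends -50 cm/s.
9–11 s: v starts -50 cm/s; Δx = -50·2 + ½·9·2² = -82 cm; v ends -32 cm/s.
x(11) = 8 + Σ Δx = -182.5 cm.

-182.5 cm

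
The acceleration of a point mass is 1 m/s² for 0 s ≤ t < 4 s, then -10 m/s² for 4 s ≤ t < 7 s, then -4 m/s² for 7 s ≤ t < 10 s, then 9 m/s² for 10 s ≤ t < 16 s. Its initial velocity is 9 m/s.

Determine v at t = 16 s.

25 m/s

Δv equals the area under the a-t graph; then v = v₀ + Δv.
0–4 s: 1 × 4 = 4 m/s
4–7 s: -10 × 3 = -30 m/s
7–10 s: -4 × 3 = -12 m/s
10–16 s: 9 × 6 = 54 m/s
Δv = 16 m/s, so v(16) = 9 + (16) = 25 m/s.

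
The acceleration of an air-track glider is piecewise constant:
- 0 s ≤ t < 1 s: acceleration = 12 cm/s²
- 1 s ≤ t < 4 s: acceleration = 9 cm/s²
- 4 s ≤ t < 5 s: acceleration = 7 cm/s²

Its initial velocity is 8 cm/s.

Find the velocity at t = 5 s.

Δv equals the area under the a-t graph; then v = v₀ + Δv.
0–1 s: 12 × 1 = 12 cm/s
1–4 s: 9 × 3 = 27 cm/s
4–5 s: 7 × 1 = 7 cm/s
Δv = 46 cm/s, so v(5) = 8 + (46) = 54 cm/s.

54 cm/s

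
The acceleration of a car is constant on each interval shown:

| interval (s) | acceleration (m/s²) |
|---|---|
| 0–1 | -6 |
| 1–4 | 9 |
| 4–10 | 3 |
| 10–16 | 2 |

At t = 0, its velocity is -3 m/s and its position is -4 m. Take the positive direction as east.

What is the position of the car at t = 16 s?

417.5 m

On each constant-a segment, Δv = aΔt and Δx = v₀Δt + ½aΔt²; chain segment to segment.
0–1 s: v starts -3 m/s; Δx = -3·1 + ½·-6·1² = -6 m; v ends -9 m/s.
1–4 s: v starts -9 m/s; Δx = -9·3 + ½·9·3² = 13.5 m; v ends 18 m/s.
4–10 s: v starts 18 m/s; Δx = 18·6 + ½·3·6² = 162 m; v ends 36 m/s.
10–16 s: v starts 36 m/s; Δx = 36·6 + ½·2·6² = 252 m; v ends 48 m/s.
x(16) = -4 + Σ Δx = 417.5 m.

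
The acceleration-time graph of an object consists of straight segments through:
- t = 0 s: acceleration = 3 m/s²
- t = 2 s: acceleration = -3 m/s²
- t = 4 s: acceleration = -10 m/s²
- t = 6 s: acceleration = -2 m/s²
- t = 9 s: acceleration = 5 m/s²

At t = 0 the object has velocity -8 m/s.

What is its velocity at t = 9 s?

Δv equals the area under the a-t graph; then v = v₀ + Δv.
0–2 s: ½(3 + -3)(2) = 0 m/s
2–4 s: ½(-3 + -10)(2) = -13 m/s
4–6 s: ½(-10 + -2)(2) = -12 m/s
6–9 s: ½(-2 + 5)(3) = 4.5 m/s
Δv = -20.5 m/s, so v(9) = -8 + (-20.5) = -28.5 m/s.

-28.5 m/s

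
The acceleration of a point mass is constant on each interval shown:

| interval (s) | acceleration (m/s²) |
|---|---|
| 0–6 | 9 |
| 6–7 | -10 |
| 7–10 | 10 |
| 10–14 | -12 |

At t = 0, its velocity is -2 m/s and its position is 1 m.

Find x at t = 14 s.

On each constant-a segment, Δv = aΔt and Δx = v₀Δt + ½aΔt²; chain segment to segment.
0–6 s: v starts -2 m/s; Δx = -2·6 + ½·9·6² = 150 m; v ends 52 m/s.
6–7 s: v starts 52 m/s; Δx = 52·1 + ½·-10·1² = 47 m; v ends 42 m/s.
7–10 s: v starts 42 m/s; Δx = 42·3 + ½·10·3² = 171 m; v ends 72 m/s.
10–14 s: v starts 72 m/s; Δx = 72·4 + ½·-12·4² = 192 m; v ends 24 m/s.
x(14) = 1 + Σ Δx = 561 m.

561 m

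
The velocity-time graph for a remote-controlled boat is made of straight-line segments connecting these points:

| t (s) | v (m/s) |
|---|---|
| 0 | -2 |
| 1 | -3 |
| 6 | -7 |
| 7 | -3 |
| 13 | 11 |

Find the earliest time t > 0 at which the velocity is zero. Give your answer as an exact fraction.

t = 58/7 s

v changes sign on 7–13 s (from -3 to 11); the graph is linear there, so v = 0 at t = 7 + (3)·(13 − 7)/(11 − -3) = 58/7 s.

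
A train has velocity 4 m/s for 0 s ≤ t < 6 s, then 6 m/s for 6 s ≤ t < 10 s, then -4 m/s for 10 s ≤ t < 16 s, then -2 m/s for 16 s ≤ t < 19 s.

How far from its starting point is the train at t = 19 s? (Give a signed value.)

18 m

Displacement is the signed area under the v-t curve.
0–6 s: 4 × 6 = 24 m
6–10 s: 6 × 4 = 24 m
10–16 s: -4 × 6 = -24 m
16–19 s: -2 × 3 = -6 m
Net displacement = 18 m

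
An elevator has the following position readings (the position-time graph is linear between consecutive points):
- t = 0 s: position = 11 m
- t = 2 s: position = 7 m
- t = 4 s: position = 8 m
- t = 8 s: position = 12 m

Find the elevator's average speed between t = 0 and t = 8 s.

Average speed = (total path length)/(elapsed time); on a piecewise-linear x-t graph the path length is Σ|Δx|.
0–2 s: |Δx| = |7 − 11| = 4 m
2–4 s: |Δx| = |8 − 7| = 1 m
4–8 s: |Δx| = |12 − 8| = 4 m
Total path = 9 m; average speed = 9/8 = 1.125 m/s.

1.125 m/s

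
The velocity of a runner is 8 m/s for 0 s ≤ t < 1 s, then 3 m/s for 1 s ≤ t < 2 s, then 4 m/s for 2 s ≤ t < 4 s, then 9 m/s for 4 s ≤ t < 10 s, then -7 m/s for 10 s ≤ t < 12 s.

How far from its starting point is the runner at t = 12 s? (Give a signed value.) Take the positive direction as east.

59 m

Net displacement equals the area under the velocity-time graph (areas below the axis count negative).
0–1 s: 8 × 1 = 8 m
1–2 s: 3 × 1 = 3 m
2–4 s: 4 × 2 = 8 m
4–10 s: 9 × 6 = 54 m
10–12 s: -7 × 2 = -14 m
Net displacement = 59 m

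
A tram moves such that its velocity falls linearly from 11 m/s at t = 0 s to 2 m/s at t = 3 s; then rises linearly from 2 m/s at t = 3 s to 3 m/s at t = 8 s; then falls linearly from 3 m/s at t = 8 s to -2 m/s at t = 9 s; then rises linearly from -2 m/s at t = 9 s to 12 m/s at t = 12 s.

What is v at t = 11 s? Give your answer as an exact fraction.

On 9–12 s the graph is linear from -2 to 12 m/s: v(11) = -2 + (12 − -2)·(11 − 9)/(12 − 9) = 22/3 m/s.

22/3 m/s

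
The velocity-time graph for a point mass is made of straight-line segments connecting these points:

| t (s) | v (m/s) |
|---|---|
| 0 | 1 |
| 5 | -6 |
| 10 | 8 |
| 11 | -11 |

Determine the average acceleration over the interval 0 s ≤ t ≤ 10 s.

Average acceleration = Δv/Δt = (8 − 1)/(10 − 0) = 0.7 m/s².

0.7 m/s²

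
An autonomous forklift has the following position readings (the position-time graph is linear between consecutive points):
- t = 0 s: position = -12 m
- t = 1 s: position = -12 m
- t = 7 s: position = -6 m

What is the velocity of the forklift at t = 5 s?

1 m/s

Velocity is the slope of the x-t graph on 1–7 s: (-6 − -12)/(7 − 1) = 1 m/s.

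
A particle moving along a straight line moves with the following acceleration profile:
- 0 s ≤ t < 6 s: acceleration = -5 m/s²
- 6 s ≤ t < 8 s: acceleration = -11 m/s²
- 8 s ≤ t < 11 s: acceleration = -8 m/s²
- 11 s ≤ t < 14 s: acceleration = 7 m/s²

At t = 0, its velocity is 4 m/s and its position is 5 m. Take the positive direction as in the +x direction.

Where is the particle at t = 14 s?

On each constant-a segment, Δv = aΔt and Δx = v₀Δt + ½aΔt²; chain segment to segment.
0–6 s: v starts 4 m/s; Δx = 4·6 + ½·-5·6² = -66 m; v ends -26 m/s.
6–8 s: v starts -26 m/s; Δx = -26·2 + ½·-11·2² = -74 m; v ends -48 m/s.
8–11 s: v starts -48 m/s; Δx = -48·3 + ½·-8·3² = -180 m; v ends -72 m/s.
11–14 s: v starts -72 m/s; Δx = -72·3 + ½·7·3² = -184.5 m; v ends -51 m/s.
x(14) = 5 + Σ Δx = -499.5 m.

-499.5 m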